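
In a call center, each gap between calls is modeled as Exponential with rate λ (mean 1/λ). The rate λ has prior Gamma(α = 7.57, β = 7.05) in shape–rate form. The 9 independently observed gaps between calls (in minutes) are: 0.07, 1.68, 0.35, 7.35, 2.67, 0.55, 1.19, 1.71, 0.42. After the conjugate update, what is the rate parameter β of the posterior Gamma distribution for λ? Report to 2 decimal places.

With a Gamma(shape α, rate β) prior on the exponential rate λ, the posterior after n observations with total T = Σxᵢ is Gamma(α+n, β+T).
Sum of observations T = 15.99 minutes; n = 9.
Posterior: Gamma(7.57+9, 7.05+15.99) = Gamma(16.57, 23.04).
Posterior β = 23.04.

23.04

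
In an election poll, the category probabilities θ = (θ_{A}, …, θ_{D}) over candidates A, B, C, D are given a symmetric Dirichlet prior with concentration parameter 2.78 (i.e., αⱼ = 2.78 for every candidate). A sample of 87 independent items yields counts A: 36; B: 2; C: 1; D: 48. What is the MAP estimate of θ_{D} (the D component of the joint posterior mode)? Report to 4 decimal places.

0.5289

The Dirichlet prior is conjugate to the Multinomial likelihood: each posterior αⱼ = prior αⱼ + observed count nⱼ.
Posterior concentration: (38.78, 4.78, 3.78, 50.78), total = 98.12.
Joint mode component: (α_{D}−1)/(Σα−K) = 49.78/94.12 = 0.5289.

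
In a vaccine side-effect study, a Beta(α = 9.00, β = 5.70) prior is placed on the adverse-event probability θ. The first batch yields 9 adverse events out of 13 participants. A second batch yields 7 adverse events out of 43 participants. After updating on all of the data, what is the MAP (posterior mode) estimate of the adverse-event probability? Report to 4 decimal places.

0.3493

The Beta prior is conjugate to a Binomial/Bernoulli likelihood; the update adds successes to α and failures to β.
After batch 1: Beta(9.00+9, 5.70+4) = Beta(18.00, 9.70).
After batch 2: Beta(18.00+7, 9.70+36) = Beta(25.00, 45.70).
Mode of Beta(a,b) for a,b>1 is (a−1)/(a+b−2) = 24.00/68.70 = 0.3493.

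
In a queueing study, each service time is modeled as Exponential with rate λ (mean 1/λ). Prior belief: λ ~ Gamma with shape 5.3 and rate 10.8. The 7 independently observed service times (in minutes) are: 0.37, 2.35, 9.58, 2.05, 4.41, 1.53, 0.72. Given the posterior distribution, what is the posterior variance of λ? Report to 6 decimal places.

With a Gamma(shape α, rate β) prior on the exponential rate λ, the posterior after n observations with total T = Σxᵢ is Gamma(α+n, β+T).
Sum of observations T = 21.01 minutes; n = 7.
Posterior: Gamma(5.3+7, 10.8+21.01) = Gamma(12.3, 31.81).
Var = α/β² = 0.012156.

0.012156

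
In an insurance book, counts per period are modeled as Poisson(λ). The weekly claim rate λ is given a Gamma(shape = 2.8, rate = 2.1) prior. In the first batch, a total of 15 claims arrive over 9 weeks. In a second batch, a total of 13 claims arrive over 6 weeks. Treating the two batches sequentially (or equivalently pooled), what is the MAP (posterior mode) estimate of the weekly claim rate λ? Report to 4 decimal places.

1.7427

With a Gamma(shape α, rate β) prior, the Poisson likelihood is conjugate: the posterior is Gamma(α + ΣXᵢ, β + n).
After batch 1: Gamma(α+S, β+n) = Gamma(2.8+15, 2.1+9) = Gamma(17.8, 11.1).
After batch 2: Gamma(α+S, β+n) = Gamma(17.8+13, 11.1+6) = Gamma(30.8, 17.1).
Mode of Gamma(α,β) for α≥1 is (α−1)/β = 29.8/17.1 = 1.7427.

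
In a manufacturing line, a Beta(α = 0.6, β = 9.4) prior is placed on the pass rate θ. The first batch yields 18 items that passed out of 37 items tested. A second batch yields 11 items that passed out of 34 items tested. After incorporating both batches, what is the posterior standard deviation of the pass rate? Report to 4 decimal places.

0.0532

The Beta prior is conjugate to a Binomial/Bernoulli likelihood; the update adds successes to α and failures to β.
After batch 1: Beta(0.6+18, 9.4+19) = Beta(18.6, 28.4).
After batch 2: Beta(18.6+11, 28.4+23) = Beta(29.6, 51.4).
Var = αβ/((α+β)²(α+β+1)) = 29.6·51.4/(81.0²·82.0) = 0.00282794; SD = √0.00282794 = 0.0532.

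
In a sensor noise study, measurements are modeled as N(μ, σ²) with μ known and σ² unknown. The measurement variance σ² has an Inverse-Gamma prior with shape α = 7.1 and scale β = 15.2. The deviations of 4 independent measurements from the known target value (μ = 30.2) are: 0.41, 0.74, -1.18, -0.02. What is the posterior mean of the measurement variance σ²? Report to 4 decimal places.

2.0067

With known mean μ and an Inverse-Gamma(α, β) prior on σ², the Normal likelihood is conjugate: posterior is Inv-Gamma(α + n/2, β + Σ(xᵢ−μ)²/2).
Σ(xᵢ−μ)² = (0.41)² + (0.74)² + (-1.18)² + (-0.02)² = 2.1085.
Posterior: Inv-Gamma(7.1 + 4/2, 15.2 + 2.1085/2) = Inv-Gamma(9.10, 16.25425).
E[σ²|data] = β/(α−1) = 16.25425/8.10 = 2.0067.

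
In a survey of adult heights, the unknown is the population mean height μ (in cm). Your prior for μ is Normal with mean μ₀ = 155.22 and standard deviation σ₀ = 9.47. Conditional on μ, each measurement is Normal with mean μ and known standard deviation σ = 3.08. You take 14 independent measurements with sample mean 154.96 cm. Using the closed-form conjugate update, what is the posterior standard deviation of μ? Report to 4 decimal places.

For Normal data with known variance σ², a Normal(μ₀, σ₀²) prior on μ is conjugate. Posterior precision = 1/σ₀² + n/σ²; posterior mean is the precision-weighted average of μ₀ and x̄.
σ₀² = 9.47² = 89.6809, σ² = 3.08² = 9.4864; σ² + n·σ₀² = 9.4864 + 14·89.6809 = 1265.019.
Posterior precision = 1/σ₀² + n/σ² = 1/89.6809 + 14/9.4864 = (σ² + n·σ₀²)/(σ₀²σ²) = 1265.019/(89.6809·9.4864); posterior variance σₙ² = σ₀²σ²/(σ² + n·σ₀²) = 89.6809·9.4864/1265.019 = 0.672519.
Posterior SD = √σₙ² = √(89.6809·9.4864/1265.019) = 0.8201.

0.8201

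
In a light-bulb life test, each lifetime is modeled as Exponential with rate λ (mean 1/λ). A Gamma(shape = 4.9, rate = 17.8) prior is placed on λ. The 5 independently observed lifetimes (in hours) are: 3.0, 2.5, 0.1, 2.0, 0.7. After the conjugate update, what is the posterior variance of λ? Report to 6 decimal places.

0.014533

With a Gamma(shape α, rate β) prior on the exponential rate λ, the posterior after n observations with total T = Σxᵢ is Gamma(α+n, β+T).
Sum of observations T = 8.3 hours; n = 5.
Posterior: Gamma(4.9+5, 17.8+8.3) = Gamma(9.9, 26.1).
Var = α/β² = 0.014533.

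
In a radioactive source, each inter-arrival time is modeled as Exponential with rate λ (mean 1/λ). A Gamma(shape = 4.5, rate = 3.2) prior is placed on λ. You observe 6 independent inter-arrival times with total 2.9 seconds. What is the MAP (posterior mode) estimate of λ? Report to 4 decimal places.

With a Gamma(shape α, rate β) prior on the exponential rate λ, the posterior after n observations with total T = Σxᵢ is Gamma(α+n, β+T).
Posterior: Gamma(4.5+6, 3.2+2.9) = Gamma(10.5, 6.1).
Mode = (α−1)/β = 1.5574.

1.5574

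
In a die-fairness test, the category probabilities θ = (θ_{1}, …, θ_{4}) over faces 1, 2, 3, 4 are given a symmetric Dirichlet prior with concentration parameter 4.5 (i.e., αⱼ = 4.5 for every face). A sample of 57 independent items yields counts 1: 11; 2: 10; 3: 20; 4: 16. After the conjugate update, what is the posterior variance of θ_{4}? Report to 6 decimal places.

The Dirichlet prior is conjugate to the Multinomial likelihood: each posterior αⱼ = prior αⱼ + observed count nⱼ.
Posterior concentration: (15.5, 14.5, 24.5, 20.5), total = 75.0.
Var[θ_j] = α_j(Σα−α_j)/((Σα)²(Σα+1)) = 20.5·54.5/(75.0²·76.0) = 0.002613.

0.002613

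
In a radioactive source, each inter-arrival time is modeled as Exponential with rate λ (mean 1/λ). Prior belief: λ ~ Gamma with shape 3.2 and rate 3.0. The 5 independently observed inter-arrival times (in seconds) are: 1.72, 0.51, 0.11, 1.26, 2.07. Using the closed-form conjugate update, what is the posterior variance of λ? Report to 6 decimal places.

With a Gamma(shape α, rate β) prior on the exponential rate λ, the posterior after n observations with total T = Σxᵢ is Gamma(α+n, β+T).
Sum of observations T = 5.67 seconds; n = 5.
Posterior: Gamma(3.2+5, 3.0+5.67) = Gamma(8.2, 8.67).
Var = α/β² = 0.109088.

0.109088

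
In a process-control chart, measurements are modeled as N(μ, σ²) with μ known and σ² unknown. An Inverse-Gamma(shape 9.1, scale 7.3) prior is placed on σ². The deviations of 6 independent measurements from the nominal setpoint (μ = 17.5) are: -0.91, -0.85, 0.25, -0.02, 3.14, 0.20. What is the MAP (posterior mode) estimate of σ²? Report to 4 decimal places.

With known mean μ and an Inverse-Gamma(α, β) prior on σ², the Normal likelihood is conjugate: posterior is Inv-Gamma(α + n/2, β + Σ(xᵢ−μ)²/2).
Σ(xᵢ−μ)² = (-0.91)² + (-0.85)² + (0.25)² + (-0.02)² + (3.14)² + (0.20)² = 11.5131.
Posterior: Inv-Gamma(9.1 + 6/2, 7.3 + 11.5131/2) = Inv-Gamma(12.10, 13.05655).
Mode = β/(α+1) = 13.05655/13.10 = 0.9967.

0.9967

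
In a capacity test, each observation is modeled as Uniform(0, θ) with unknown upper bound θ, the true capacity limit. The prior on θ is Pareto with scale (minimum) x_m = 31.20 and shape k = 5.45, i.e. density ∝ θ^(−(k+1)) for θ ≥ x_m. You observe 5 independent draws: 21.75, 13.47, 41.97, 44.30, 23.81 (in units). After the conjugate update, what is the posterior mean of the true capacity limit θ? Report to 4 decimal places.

A Pareto(scale x_m, shape k) prior on the upper bound θ of Uniform(0, θ) is conjugate: posterior is Pareto(max(x_m, max xᵢ), k + n).
Sample maximum = 44.30; prior scale x_m = 31.20 → posterior scale = max = 44.30.
Posterior shape = 5.45 + 5 = 10.45.
E[θ|data] = k·x_m/(k−1) = 10.45·44.30/9.45 = 48.9878.

48.9878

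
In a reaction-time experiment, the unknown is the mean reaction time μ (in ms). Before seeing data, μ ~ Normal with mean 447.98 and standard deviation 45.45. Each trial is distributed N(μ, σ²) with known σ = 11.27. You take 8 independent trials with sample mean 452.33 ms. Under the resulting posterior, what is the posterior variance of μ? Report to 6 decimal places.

For Normal data with known variance σ², a Normal(μ₀, σ₀²) prior on μ is conjugate. Posterior precision = 1/σ₀² + n/σ²; posterior mean is the precision-weighted average of μ₀ and x̄.
σ₀² = 45.45² = 2065.7025, σ² = 11.27² = 127.0129; σ² + n·σ₀² = 127.0129 + 8·2065.7025 = 16652.6329.
Posterior precision = 1/σ₀² + n/σ² = 1/2065.7025 + 8/127.0129 = (σ² + n·σ₀²)/(σ₀²σ²) = 16652.6329/(2065.7025·127.0129); posterior variance σₙ² = σ₀²σ²/(σ² + n·σ₀²) = 2065.7025·127.0129/16652.6329 = 15.755518.

15.755518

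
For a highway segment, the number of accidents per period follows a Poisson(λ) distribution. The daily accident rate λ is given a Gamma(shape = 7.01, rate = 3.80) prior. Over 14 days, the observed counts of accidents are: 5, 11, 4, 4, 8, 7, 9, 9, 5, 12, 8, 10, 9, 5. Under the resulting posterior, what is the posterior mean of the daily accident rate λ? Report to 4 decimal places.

With a Gamma(shape α, rate β) prior, the Poisson likelihood is conjugate: the posterior is Gamma(α + ΣXᵢ, β + n).
Sum of counts S = 106 over n = 14 days.
Posterior: Gamma(α+S, β+n) = Gamma(7.01+106, 3.80+14) = Gamma(113.01, 17.80).
Posterior mean = α/β = 113.01/17.80 = 6.3489.

6.3489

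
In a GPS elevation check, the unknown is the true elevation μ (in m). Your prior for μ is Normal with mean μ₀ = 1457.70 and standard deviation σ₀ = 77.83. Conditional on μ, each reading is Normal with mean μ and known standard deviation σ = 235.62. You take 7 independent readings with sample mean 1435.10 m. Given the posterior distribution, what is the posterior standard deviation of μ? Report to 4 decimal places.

For Normal data with known variance σ², a Normal(μ₀, σ₀²) prior on μ is conjugate. Posterior precision = 1/σ₀² + n/σ²; posterior mean is the precision-weighted average of μ₀ and x̄.
σ₀² = 77.83² = 6057.5089, σ² = 235.62² = 55516.7844; σ² + n·σ₀² = 55516.7844 + 7·6057.5089 = 97919.3467.
Posterior precision = 1/σ₀² + n/σ² = 1/6057.5089 + 7/55516.7844 = (σ² + n·σ₀²)/(σ₀²σ²) = 97919.3467/(6057.5089·55516.7844); posterior variance σₙ² = σ₀²σ²/(σ² + n·σ₀²) = 6057.5089·55516.7844/97919.3467 = 3434.391945.
Posterior SD = √σₙ² = √(6057.5089·55516.7844/97919.3467) = 58.6037.

58.6037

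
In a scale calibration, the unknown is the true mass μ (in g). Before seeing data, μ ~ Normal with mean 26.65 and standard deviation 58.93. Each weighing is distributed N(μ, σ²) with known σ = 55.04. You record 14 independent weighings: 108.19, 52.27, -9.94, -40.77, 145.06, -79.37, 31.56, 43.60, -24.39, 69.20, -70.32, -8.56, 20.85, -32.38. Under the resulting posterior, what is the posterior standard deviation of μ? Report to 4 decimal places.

14.2721

For Normal data with known variance σ², a Normal(μ₀, σ₀²) prior on μ is conjugate. Posterior precision = 1/σ₀² + n/σ²; posterior mean is the precision-weighted average of μ₀ and x̄.
σ₀² = 58.93² = 3472.7449, σ² = 55.04² = 3029.4016; σ² + n·σ₀² = 3029.4016 + 14·3472.7449 = 51647.8302.
Posterior precision = 1/σ₀² + n/σ² = 1/3472.7449 + 14/3029.4016 = (σ² + n·σ₀²)/(σ₀²σ²) = 51647.8302/(3472.7449·3029.4016); posterior variance σₙ² = σ₀²σ²/(σ² + n·σ₀²) = 3472.7449·3029.4016/51647.8302 = 203.693726.
Posterior SD = √σₙ² = √(3472.7449·3029.4016/51647.8302) = 14.2721.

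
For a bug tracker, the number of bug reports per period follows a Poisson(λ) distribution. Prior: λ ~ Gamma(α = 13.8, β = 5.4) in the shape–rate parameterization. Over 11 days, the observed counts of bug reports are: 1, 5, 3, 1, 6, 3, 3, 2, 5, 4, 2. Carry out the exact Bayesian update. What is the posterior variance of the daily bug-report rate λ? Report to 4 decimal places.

With a Gamma(shape α, rate β) prior, the Poisson likelihood is conjugate: the posterior is Gamma(α + ΣXᵢ, β + n).
Sum of counts S = 35 over n = 11 days.
Posterior: Gamma(α+S, β+n) = Gamma(13.8+35, 5.4+11) = Gamma(48.8, 16.4).
Var = α/β² = 48.8/16.4² = 0.1814.

0.1814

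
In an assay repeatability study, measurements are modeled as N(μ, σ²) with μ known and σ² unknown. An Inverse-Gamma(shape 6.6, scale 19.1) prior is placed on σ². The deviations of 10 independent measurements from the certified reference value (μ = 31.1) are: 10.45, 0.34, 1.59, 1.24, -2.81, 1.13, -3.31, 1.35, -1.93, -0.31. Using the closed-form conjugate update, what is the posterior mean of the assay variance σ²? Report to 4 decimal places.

8.3659

With known mean μ and an Inverse-Gamma(α, β) prior on σ², the Normal likelihood is conjugate: posterior is Inv-Gamma(α + n/2, β + Σ(xᵢ−μ)²/2).
Σ(xᵢ−μ)² = (10.45)² + (0.34)² + (1.59)² + (1.24)² + (-2.81)² + (1.13)² + (-3.31)² + (1.35)² + (-1.93)² + (-0.31)² = 139.1564.
Posterior: Inv-Gamma(6.6 + 10/2, 19.1 + 139.1564/2) = Inv-Gamma(11.60, 88.67820).
E[σ²|data] = β/(α−1) = 88.67820/10.60 = 8.3659.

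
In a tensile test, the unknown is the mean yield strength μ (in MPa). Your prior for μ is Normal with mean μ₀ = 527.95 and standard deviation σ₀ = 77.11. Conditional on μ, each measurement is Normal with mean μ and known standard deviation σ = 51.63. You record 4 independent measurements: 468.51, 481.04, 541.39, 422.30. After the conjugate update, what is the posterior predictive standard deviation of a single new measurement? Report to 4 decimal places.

57.1394

For Normal data with known variance σ², a Normal(μ₀, σ₀²) prior on μ is conjugate. Posterior precision = 1/σ₀² + n/σ²; posterior mean is the precision-weighted average of μ₀ and x̄.
σ₀² = 77.11² = 5945.9521, σ² = 51.63² = 2665.6569; σ² + n·σ₀² = 2665.6569 + 4·5945.9521 = 26449.4653.
Posterior precision = 1/σ₀² + n/σ² = 1/5945.9521 + 4/2665.6569 = (σ² + n·σ₀²)/(σ₀²σ²) = 26449.4653/(5945.9521·2665.6569); posterior variance σₙ² = σ₀²σ²/(σ² + n·σ₀²) = 5945.9521·2665.6569/26449.4653 = 599.250989.
Predictive variance for one new observation = σₙ² + σ² = 5945.9521·2665.6569/26449.4653 + 2665.6569 = σ²·(σ₀² + 26449.4653)/26449.4653 = 2665.6569·32395.4174/26449.4653 = 3264.907889; SD = √(2665.6569·32395.4174/26449.4653) = 57.1394.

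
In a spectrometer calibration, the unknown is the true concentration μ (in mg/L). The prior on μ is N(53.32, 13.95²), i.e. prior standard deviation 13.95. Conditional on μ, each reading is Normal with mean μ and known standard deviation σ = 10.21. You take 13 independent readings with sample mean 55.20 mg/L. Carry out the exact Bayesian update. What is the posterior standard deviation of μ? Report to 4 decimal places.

For Normal data with known variance σ², a Normal(μ₀, σ₀²) prior on μ is conjugate. Posterior precision = 1/σ₀² + n/σ²; posterior mean is the precision-weighted average of μ₀ and x̄.
σ₀² = 13.95² = 194.6025, σ² = 10.21² = 104.2441; σ² + n·σ₀² = 104.2441 + 13·194.6025 = 2634.0766.
Posterior precision = 1/σ₀² + n/σ² = 1/194.6025 + 13/104.2441 = (σ² + n·σ₀²)/(σ₀²σ²) = 2634.0766/(194.6025·104.2441); posterior variance σₙ² = σ₀²σ²/(σ² + n·σ₀²) = 194.6025·104.2441/2634.0766 = 7.701432.
Posterior SD = √σₙ² = √(194.6025·104.2441/2634.0766) = 2.7751.

2.7751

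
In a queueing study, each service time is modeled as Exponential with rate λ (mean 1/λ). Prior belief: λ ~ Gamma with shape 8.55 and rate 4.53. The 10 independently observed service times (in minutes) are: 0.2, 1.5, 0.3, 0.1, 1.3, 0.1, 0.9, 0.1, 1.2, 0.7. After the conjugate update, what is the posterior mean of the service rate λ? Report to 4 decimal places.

With a Gamma(shape α, rate β) prior on the exponential rate λ, the posterior after n observations with total T = Σxᵢ is Gamma(α+n, β+T).
Sum of observations T = 6.4 minutes; n = 10.
Posterior: Gamma(8.55+10, 4.53+6.4) = Gamma(18.55, 10.93).
Posterior mean of λ = α/β = 18.55/10.93 = 1.6972.

1.6972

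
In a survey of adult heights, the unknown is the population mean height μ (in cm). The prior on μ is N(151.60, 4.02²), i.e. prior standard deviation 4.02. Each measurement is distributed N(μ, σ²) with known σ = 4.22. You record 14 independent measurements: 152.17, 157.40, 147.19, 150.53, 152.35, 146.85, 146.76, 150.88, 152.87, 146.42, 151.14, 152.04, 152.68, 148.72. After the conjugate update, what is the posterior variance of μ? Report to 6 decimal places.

For Normal data with known variance σ², a Normal(μ₀, σ₀²) prior on μ is conjugate. Posterior precision = 1/σ₀² + n/σ²; posterior mean is the precision-weighted average of μ₀ and x̄.
σ₀² = 4.02² = 16.1604, σ² = 4.22² = 17.8084; σ² + n·σ₀² = 17.8084 + 14·16.1604 = 244.054.
Posterior precision = 1/σ₀² + n/σ² = 1/16.1604 + 14/17.8084 = (σ² + n·σ₀²)/(σ₀²σ²) = 244.054/(16.1604·17.8084); posterior variance σₙ² = σ₀²σ²/(σ² + n·σ₀²) = 16.1604·17.8084/244.054 = 1.179210.

1.179210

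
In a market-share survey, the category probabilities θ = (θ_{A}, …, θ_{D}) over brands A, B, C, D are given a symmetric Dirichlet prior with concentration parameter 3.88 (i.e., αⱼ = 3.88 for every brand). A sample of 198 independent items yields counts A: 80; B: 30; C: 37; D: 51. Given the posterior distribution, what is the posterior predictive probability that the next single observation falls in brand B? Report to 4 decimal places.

0.1587

The Dirichlet prior is conjugate to the Multinomial likelihood: each posterior αⱼ = prior αⱼ + observed count nⱼ.
Posterior concentration: (83.88, 33.88, 40.88, 54.88), total = 213.52.
P(next = B | data) = α_{B}/Σα = 0.1587.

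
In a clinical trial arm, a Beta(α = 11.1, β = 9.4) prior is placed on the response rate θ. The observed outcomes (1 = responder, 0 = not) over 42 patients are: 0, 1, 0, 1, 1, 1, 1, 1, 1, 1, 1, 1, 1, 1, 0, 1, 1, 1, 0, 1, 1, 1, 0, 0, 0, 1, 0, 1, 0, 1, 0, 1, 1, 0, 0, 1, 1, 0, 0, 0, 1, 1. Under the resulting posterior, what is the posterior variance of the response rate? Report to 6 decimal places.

The Beta prior is conjugate to a Binomial/Bernoulli likelihood; the update adds successes to α and failures to β.
Posterior: Beta(α+k, β+n−k) = Beta(11.1+27, 9.4+15) = Beta(38.1, 24.4).
Var = αβ/((α+β)²(α+β+1)) = 38.1·24.4/(62.5²·63.5) = 0.003748.

0.003748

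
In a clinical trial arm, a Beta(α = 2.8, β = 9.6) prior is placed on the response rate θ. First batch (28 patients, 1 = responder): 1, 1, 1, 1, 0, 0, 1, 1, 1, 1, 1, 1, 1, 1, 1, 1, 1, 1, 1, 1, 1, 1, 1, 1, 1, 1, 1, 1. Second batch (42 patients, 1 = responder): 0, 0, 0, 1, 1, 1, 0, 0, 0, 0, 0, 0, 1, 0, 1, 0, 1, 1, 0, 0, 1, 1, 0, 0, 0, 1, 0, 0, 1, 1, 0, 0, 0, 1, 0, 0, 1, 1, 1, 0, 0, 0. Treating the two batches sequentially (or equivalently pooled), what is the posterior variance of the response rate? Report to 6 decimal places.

0.002975

The Beta prior is conjugate to a Binomial/Bernoulli likelihood; the update adds successes to α and failures to β.
After batch 1: Beta(2.8+26, 9.6+2) = Beta(28.8, 11.6).
After batch 2: Beta(28.8+16, 11.6+26) = Beta(44.8, 37.6).
Var = αβ/((α+β)²(α+β+1)) = 44.8·37.6/(82.4²·83.4) = 0.002975.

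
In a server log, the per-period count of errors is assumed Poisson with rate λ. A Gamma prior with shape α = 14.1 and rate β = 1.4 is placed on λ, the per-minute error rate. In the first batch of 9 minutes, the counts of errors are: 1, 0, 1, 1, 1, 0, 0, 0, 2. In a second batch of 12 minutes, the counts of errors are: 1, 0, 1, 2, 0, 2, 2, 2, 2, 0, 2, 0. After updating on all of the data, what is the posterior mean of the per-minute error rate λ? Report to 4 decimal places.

With a Gamma(shape α, rate β) prior, the Poisson likelihood is conjugate: the posterior is Gamma(α + ΣXᵢ, β + n).
Batch 1: sum of counts S = 6 over n = 9 minutes.
After batch 1: Gamma(α+S, β+n) = Gamma(14.1+6, 1.4+9) = Gamma(20.1, 10.4).
Batch 2: sum of counts S = 14 over n = 12 minutes.
After batch 2: Gamma(α+S, β+n) = Gamma(20.1+14, 10.4+12) = Gamma(34.1, 22.4).
Posterior mean = α/β = 34.1/22.4 = 1.5223.

1.5223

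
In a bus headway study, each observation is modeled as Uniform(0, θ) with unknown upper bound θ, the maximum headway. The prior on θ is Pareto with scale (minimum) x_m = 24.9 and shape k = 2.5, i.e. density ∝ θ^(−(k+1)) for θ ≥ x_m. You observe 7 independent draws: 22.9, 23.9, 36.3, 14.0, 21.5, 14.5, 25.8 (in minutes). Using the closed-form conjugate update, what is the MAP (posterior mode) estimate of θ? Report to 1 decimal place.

36.3

A Pareto(scale x_m, shape k) prior on the upper bound θ of Uniform(0, θ) is conjugate: posterior is Pareto(max(x_m, max xᵢ), k + n).
Sample maximum = 36.3; prior scale x_m = 24.9 → posterior scale = max = 36.3.
Posterior shape = 2.5 + 7 = 9.5.
The Pareto density is decreasing on [x_m, ∞), so the mode is x_m = 36.3.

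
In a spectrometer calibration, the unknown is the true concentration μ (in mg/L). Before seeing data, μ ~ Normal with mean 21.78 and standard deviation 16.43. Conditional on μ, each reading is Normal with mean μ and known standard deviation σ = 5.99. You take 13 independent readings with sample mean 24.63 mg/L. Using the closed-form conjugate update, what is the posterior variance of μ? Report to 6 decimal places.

For Normal data with known variance σ², a Normal(μ₀, σ₀²) prior on μ is conjugate. Posterior precision = 1/σ₀² + n/σ²; posterior mean is the precision-weighted average of μ₀ and x̄.
σ₀² = 16.43² = 269.9449, σ² = 5.99² = 35.8801; σ² + n·σ₀² = 35.8801 + 13·269.9449 = 3545.1638.
Posterior precision = 1/σ₀² + n/σ² = 1/269.9449 + 13/35.8801 = (σ² + n·σ₀²)/(σ₀²σ²) = 3545.1638/(269.9449·35.8801); posterior variance σₙ² = σ₀²σ²/(σ² + n·σ₀²) = 269.9449·35.8801/3545.1638 = 2.732074.

2.732074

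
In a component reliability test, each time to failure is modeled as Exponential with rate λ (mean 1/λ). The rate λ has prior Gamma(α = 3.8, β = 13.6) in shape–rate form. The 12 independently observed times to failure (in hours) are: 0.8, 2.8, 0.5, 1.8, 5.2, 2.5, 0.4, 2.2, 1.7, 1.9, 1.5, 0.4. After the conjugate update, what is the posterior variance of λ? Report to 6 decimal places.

0.012680

With a Gamma(shape α, rate β) prior on the exponential rate λ, the posterior after n observations with total T = Σxᵢ is Gamma(α+n, β+T).
Sum of observations T = 21.7 hours; n = 12.
Posterior: Gamma(3.8+12, 13.6+21.7) = Gamma(15.8, 35.3).
Var = α/β² = 0.012680.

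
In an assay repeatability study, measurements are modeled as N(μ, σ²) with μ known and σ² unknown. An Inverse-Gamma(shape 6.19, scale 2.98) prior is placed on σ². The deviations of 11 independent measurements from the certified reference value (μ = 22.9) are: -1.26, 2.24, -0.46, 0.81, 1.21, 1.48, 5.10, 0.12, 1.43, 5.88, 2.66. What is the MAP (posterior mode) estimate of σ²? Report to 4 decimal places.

3.4203

With known mean μ and an Inverse-Gamma(α, β) prior on σ², the Normal likelihood is conjugate: posterior is Inv-Gamma(α + n/2, β + Σ(xᵢ−μ)²/2).
Σ(xᵢ−μ)² = (-1.26)² + (2.24)² + (-0.46)² + (0.81)² + (1.21)² + (1.48)² + (5.10)² + (0.12)² + (1.43)² + (5.88)² + (2.66)² = 80.8467.
Posterior: Inv-Gamma(6.19 + 11/2, 2.98 + 80.8467/2) = Inv-Gamma(11.69, 43.40335).
Mode = β/(α+1) = 43.40335/12.69 = 3.4203.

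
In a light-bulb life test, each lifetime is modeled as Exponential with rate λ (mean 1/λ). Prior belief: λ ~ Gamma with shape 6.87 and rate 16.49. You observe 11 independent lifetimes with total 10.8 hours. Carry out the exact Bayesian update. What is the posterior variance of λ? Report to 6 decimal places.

0.023995

With a Gamma(shape α, rate β) prior on the exponential rate λ, the posterior after n observations with total T = Σxᵢ is Gamma(α+n, β+T).
Posterior: Gamma(6.87+11, 16.49+10.8) = Gamma(17.87, 27.29).
Var = α/β² = 0.023995.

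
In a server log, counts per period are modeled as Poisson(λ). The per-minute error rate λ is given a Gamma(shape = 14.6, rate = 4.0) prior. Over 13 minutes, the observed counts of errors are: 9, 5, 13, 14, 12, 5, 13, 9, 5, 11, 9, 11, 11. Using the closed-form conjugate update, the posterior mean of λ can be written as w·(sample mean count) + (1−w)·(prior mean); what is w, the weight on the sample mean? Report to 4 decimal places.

With a Gamma(shape α, rate β) prior, the Poisson likelihood is conjugate: the posterior is Gamma(α + ΣXᵢ, β + n).
Posterior mean = (α₀+S)/(β₀+n) = [n/(β₀+n)]·(S/n) + [β₀/(β₀+n)]·(α₀/β₀), so only n and β₀ enter the weight.
Weight on data w = n/(β₀+n) = 13/(4.0+13) = 13/17.0 = 0.7647.

0.7647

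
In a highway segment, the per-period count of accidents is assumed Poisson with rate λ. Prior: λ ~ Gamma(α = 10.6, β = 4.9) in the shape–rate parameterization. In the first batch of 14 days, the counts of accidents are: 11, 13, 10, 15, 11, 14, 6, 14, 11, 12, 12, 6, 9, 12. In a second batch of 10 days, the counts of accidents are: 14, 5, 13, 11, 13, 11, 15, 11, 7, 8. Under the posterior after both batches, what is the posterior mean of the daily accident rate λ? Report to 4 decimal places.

With a Gamma(shape α, rate β) prior, the Poisson likelihood is conjugate: the posterior is Gamma(α + ΣXᵢ, β + n).
Batch 1: sum of counts S = 156 over n = 14 days.
After batch 1: Gamma(α+S, β+n) = Gamma(10.6+156, 4.9+14) = Gamma(166.6, 18.9).
Batch 2: sum of counts S = 108 over n = 10 days.
After batch 2: Gamma(α+S, β+n) = Gamma(166.6+108, 18.9+10) = Gamma(274.6, 28.9).
Posterior mean = α/β = 274.6/28.9 = 9.5017.

9.5017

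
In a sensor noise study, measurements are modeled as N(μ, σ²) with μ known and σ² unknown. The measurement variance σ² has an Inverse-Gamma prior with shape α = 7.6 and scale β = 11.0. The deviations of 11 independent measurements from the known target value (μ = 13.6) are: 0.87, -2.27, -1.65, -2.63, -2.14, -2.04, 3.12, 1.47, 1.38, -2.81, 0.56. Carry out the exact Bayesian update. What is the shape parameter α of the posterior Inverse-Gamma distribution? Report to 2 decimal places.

With known mean μ and an Inverse-Gamma(α, β) prior on σ², the Normal likelihood is conjugate: posterior is Inv-Gamma(α + n/2, β + Σ(xᵢ−μ)²/2).
Σ(xᵢ−μ)² = (0.87)² + (-2.27)² + (-1.65)² + (-2.63)² + (-2.14)² + (-2.04)² + (3.12)² + (1.47)² + (1.38)² + (-2.81)² + (0.56)² = 46.2998.
Posterior: Inv-Gamma(7.6 + 11/2, 11.0 + 46.2998/2) = Inv-Gamma(13.10, 34.14990).
Posterior α = 13.10.

13.10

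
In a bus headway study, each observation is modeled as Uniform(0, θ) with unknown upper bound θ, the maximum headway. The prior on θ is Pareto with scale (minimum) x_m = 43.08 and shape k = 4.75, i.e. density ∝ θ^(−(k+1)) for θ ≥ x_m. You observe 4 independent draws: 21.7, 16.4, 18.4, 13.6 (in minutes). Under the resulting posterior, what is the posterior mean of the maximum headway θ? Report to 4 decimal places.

48.6387

A Pareto(scale x_m, shape k) prior on the upper bound θ of Uniform(0, θ) is conjugate: posterior is Pareto(max(x_m, max xᵢ), k + n).
Sample maximum = 21.7; prior scale x_m = 43.08 → posterior scale = max = 43.08.
Posterior shape = 4.75 + 4 = 8.75.
E[θ|data] = k·x_m/(k−1) = 8.75·43.08/7.75 = 48.6387.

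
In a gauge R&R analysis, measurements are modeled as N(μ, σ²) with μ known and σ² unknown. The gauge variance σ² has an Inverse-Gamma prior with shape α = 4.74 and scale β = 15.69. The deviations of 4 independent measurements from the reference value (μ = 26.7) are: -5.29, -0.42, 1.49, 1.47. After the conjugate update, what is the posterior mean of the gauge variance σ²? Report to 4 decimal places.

With known mean μ and an Inverse-Gamma(α, β) prior on σ², the Normal likelihood is conjugate: posterior is Inv-Gamma(α + n/2, β + Σ(xᵢ−μ)²/2).
Σ(xᵢ−μ)² = (-5.29)² + (-0.42)² + (1.49)² + (1.47)² = 32.5415.
Posterior: Inv-Gamma(4.74 + 4/2, 15.69 + 32.5415/2) = Inv-Gamma(6.74, 31.96075).
E[σ²|data] = β/(α−1) = 31.96075/5.74 = 5.5681.

5.5681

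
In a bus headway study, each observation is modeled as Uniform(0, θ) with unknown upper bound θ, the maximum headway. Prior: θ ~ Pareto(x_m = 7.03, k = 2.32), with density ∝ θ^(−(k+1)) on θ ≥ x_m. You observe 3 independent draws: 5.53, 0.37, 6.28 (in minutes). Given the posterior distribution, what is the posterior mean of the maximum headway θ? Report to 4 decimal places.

8.6573

A Pareto(scale x_m, shape k) prior on the upper bound θ of Uniform(0, θ) is conjugate: posterior is Pareto(max(x_m, max xᵢ), k + n).
Sample maximum = 6.28; prior scale x_m = 7.03 → posterior scale = max = 7.03.
Posterior shape = 2.32 + 3 = 5.32.
E[θ|data] = k·x_m/(k−1) = 5.32·7.03/4.32 = 8.6573.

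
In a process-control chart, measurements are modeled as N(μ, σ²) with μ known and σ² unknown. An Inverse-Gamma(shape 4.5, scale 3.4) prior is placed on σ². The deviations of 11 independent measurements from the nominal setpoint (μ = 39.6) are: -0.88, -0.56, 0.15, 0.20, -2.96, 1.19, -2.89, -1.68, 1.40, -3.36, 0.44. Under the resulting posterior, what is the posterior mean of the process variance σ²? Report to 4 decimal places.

2.3748

With known mean μ and an Inverse-Gamma(α, β) prior on σ², the Normal likelihood is conjugate: posterior is Inv-Gamma(α + n/2, β + Σ(xᵢ−μ)²/2).
Σ(xᵢ−μ)² = (-0.88)² + (-0.56)² + (0.15)² + (0.20)² + (-2.96)² + (1.19)² + (-2.89)² + (-1.68)² + (1.40)² + (-3.36)² + (0.44)² = 35.9459.
Posterior: Inv-Gamma(4.5 + 11/2, 3.4 + 35.9459/2) = Inv-Gamma(10.00, 21.37295).
E[σ²|data] = β/(α−1) = 21.37295/9.00 = 2.3748.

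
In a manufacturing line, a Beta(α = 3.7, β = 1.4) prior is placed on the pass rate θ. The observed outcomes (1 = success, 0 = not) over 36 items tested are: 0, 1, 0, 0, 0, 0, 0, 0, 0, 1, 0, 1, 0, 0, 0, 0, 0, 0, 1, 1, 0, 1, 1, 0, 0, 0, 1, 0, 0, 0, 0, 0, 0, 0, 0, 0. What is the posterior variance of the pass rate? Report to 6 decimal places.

0.004837

The Beta prior is conjugate to a Binomial/Bernoulli likelihood; the update adds successes to α and failures to β.
Posterior: Beta(α+k, β+n−k) = Beta(3.7+8, 1.4+28) = Beta(11.7, 29.4).
Var = αβ/((α+β)²(α+β+1)) = 11.7·29.4/(41.1²·42.1) = 0.004837.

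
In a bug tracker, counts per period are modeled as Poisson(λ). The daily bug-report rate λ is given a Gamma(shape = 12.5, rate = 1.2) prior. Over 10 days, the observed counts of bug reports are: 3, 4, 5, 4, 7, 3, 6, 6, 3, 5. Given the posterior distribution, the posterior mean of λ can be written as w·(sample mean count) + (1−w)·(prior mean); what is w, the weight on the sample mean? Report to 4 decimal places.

0.8929

With a Gamma(shape α, rate β) prior, the Poisson likelihood is conjugate: the posterior is Gamma(α + ΣXᵢ, β + n).
Posterior mean = (α₀+S)/(β₀+n) = [n/(β₀+n)]·(S/n) + [β₀/(β₀+n)]·(α₀/β₀), so only n and β₀ enter the weight.
Weight on data w = n/(β₀+n) = 10/(1.2+10) = 10/11.2 = 0.8929.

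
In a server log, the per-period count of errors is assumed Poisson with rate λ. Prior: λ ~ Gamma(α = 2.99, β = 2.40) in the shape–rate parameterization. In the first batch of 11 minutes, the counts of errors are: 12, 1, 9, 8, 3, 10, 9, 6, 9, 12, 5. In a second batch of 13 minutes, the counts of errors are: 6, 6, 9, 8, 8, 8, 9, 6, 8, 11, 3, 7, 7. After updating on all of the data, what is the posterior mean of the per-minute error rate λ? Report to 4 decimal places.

6.9314

With a Gamma(shape α, rate β) prior, the Poisson likelihood is conjugate: the posterior is Gamma(α + ΣXᵢ, β + n).
Batch 1: sum of counts S = 84 over n = 11 minutes.
After batch 1: Gamma(α+S, β+n) = Gamma(2.99+84, 2.40+11) = Gamma(86.99, 13.40).
Batch 2: sum of counts S = 96 over n = 13 minutes.
After batch 2: Gamma(α+S, β+n) = Gamma(86.99+96, 13.40+13) = Gamma(182.99, 26.40).
Posterior mean = α/β = 182.99/26.40 = 6.9314.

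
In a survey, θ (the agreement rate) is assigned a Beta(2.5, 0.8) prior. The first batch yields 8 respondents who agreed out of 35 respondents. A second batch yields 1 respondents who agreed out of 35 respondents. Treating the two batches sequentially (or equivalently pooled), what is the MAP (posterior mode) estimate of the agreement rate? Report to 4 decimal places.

0.1473

The Beta prior is conjugate to a Binomial/Bernoulli likelihood; the update adds successes to α and failures to β.
After batch 1: Beta(2.5+8, 0.8+27) = Beta(10.5, 27.8).
After batch 2: Beta(10.5+1, 27.8+34) = Beta(11.5, 61.8).
Mode of Beta(a,b) for a,b>1 is (a−1)/(a+b−2) = 10.5/71.3 = 0.1473.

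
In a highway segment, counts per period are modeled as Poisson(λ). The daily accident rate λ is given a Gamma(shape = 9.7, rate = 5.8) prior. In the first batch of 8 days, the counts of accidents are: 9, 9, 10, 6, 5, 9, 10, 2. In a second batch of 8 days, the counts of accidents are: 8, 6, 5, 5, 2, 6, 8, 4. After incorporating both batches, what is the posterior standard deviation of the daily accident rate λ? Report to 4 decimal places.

0.4891

With a Gamma(shape α, rate β) prior, the Poisson likelihood is conjugate: the posterior is Gamma(α + ΣXᵢ, β + n).
Batch 1: sum of counts S = 60 over n = 8 days.
After batch 1: Gamma(α+S, β+n) = Gamma(9.7+60, 5.8+8) = Gamma(69.7, 13.8).
Batch 2: sum of counts S = 44 over n = 8 days.
After batch 2: Gamma(α+S, β+n) = Gamma(69.7+44, 13.8+8) = Gamma(113.7, 21.8).
SD = √α/β = √113.7/21.8 = 0.4891.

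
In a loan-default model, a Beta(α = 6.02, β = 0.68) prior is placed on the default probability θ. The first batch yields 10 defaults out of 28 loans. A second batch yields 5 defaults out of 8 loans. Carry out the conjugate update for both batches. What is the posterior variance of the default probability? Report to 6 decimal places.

0.005719

The Beta prior is conjugate to a Binomial/Bernoulli likelihood; the update adds successes to α and failures to β.
After batch 1: Beta(6.02+10, 0.68+18) = Beta(16.02, 18.68).
After batch 2: Beta(16.02+5, 18.68+3) = Beta(21.02, 21.68).
Var = αβ/((α+β)²(α+β+1)) = 21.02·21.68/(42.70²·43.70) = 0.005719.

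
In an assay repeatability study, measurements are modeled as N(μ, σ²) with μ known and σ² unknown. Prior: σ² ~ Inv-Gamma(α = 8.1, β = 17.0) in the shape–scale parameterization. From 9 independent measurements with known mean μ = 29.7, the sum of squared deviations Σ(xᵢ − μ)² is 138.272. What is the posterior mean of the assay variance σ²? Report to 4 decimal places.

With known mean μ and an Inverse-Gamma(α, β) prior on σ², the Normal likelihood is conjugate: posterior is Inv-Gamma(α + n/2, β + Σ(xᵢ−μ)²/2).
Posterior: Inv-Gamma(8.1 + 9/2, 17.0 + 138.272/2) = Inv-Gamma(12.60, 86.1360).
E[σ²|data] = β/(α−1) = 86.1360/11.60 = 7.4255.

7.4255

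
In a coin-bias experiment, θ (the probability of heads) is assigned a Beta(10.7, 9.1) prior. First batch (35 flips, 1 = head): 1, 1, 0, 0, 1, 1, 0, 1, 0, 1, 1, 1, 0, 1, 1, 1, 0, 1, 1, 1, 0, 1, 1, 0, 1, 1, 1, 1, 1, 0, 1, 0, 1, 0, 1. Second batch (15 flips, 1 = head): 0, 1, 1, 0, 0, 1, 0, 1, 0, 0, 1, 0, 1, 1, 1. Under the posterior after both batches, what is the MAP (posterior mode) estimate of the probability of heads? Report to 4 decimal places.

The Beta prior is conjugate to a Binomial/Bernoulli likelihood; the update adds successes to α and failures to β.
After batch 1: Beta(10.7+24, 9.1+11) = Beta(34.7, 20.1).
After batch 2: Beta(34.7+8, 20.1+7) = Beta(42.7, 27.1).
Mode of Beta(a,b) for a,b>1 is (a−1)/(a+b−2) = 41.7/67.8 = 0.6150.

0.6150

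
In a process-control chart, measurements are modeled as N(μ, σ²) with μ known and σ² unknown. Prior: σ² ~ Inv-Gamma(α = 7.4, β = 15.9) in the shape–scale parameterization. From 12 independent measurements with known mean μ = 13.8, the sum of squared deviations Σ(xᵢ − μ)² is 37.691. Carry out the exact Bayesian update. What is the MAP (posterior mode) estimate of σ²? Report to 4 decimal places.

With known mean μ and an Inverse-Gamma(α, β) prior on σ², the Normal likelihood is conjugate: posterior is Inv-Gamma(α + n/2, β + Σ(xᵢ−μ)²/2).
Posterior: Inv-Gamma(7.4 + 12/2, 15.9 + 37.691/2) = Inv-Gamma(13.40, 34.7455).
Mode = β/(α+1) = 34.7455/14.40 = 2.4129.

2.4129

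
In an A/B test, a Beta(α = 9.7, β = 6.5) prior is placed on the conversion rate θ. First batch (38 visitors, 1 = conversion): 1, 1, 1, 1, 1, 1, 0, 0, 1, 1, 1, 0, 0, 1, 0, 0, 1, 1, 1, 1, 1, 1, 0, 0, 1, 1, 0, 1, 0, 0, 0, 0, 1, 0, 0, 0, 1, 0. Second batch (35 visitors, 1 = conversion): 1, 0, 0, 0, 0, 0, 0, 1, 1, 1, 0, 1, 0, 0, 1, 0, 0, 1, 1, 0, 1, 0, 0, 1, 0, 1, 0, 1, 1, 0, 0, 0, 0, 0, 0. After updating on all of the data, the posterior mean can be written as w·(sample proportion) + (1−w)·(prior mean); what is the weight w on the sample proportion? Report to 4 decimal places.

The Beta prior is conjugate to a Binomial/Bernoulli likelihood; the update adds successes to α and failures to β.
Total number of visitors: n = 38 + 35 = 73.
Posterior mean = (α₀+k)/(α₀+β₀+n) = [n/(α₀+β₀+n)]·(k/n) + [(α₀+β₀)/(α₀+β₀+n)]·α₀/(α₀+β₀), so only n and the prior enter the weight.
The weight on the data is w = n/(α₀+β₀+n) = 73/(9.7+6.5+73) = 73/89.2 = 0.8184.

0.8184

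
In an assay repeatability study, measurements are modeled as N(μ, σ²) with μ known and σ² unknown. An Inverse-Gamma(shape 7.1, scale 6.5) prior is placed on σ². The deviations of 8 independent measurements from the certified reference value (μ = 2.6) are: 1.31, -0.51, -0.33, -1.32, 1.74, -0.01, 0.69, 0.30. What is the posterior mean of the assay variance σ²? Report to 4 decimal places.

1.0110

With known mean μ and an Inverse-Gamma(α, β) prior on σ², the Normal likelihood is conjugate: posterior is Inv-Gamma(α + n/2, β + Σ(xᵢ−μ)²/2).
Σ(xᵢ−μ)² = (1.31)² + (-0.51)² + (-0.33)² + (-1.32)² + (1.74)² + (-0.01)² + (0.69)² + (0.30)² = 7.4213.
Posterior: Inv-Gamma(7.1 + 8/2, 6.5 + 7.4213/2) = Inv-Gamma(11.10, 10.21065).
E[σ²|data] = β/(α−1) = 10.21065/10.10 = 1.0110.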